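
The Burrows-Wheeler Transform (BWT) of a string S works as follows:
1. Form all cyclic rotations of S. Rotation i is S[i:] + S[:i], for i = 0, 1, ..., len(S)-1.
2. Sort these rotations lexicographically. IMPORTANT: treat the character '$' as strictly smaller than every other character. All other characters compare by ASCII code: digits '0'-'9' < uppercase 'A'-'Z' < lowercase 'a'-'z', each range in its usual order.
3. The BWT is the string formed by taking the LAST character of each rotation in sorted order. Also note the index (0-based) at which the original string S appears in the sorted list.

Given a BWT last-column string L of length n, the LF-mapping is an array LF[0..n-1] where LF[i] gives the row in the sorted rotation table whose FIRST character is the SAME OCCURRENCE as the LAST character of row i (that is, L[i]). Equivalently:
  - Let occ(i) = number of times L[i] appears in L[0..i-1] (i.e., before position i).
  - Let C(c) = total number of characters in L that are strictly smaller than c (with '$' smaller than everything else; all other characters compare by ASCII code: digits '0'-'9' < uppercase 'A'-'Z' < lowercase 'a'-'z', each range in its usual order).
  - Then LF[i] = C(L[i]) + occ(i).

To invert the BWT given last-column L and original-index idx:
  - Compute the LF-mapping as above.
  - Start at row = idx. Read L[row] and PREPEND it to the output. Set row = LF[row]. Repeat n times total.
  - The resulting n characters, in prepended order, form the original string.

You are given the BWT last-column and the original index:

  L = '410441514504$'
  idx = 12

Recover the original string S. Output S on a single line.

Answer: 544114100454$

Derivation:
LF mapping: 6 3 1 7 8 4 11 5 9 12 2 10 0
Walk LF starting at row 12, prepending L[row]:
  step 1: row=12, L[12]='$', prepend. Next row=LF[12]=0
  step 2: row=0, L[0]='4', prepend. Next row=LF[0]=6
  step 3: row=6, L[6]='5', prepend. Next row=LF[6]=11
  step 4: row=11, L[11]='4', prepend. Next row=LF[11]=10
  step 5: row=10, L[10]='0', prepend. Next row=LF[10]=2
  step 6: row=2, L[2]='0', prepend. Next row=LF[2]=1
  step 7: row=1, L[1]='1', prepend. Next row=LF[1]=3
  step 8: row=3, L[3]='4', prepend. Next row=LF[3]=7
  step 9: row=7, L[7]='1', prepend. Next row=LF[7]=5
  step 10: row=5, L[5]='1', prepend. Next row=LF[5]=4
  step 11: row=4, L[4]='4', prepend. Next row=LF[4]=8
  step 12: row=8, L[8]='4', prepend. Next row=LF[8]=9
  step 13: row=9, L[9]='5', prepend. Next row=LF[9]=12
Reversed output: 544114100454$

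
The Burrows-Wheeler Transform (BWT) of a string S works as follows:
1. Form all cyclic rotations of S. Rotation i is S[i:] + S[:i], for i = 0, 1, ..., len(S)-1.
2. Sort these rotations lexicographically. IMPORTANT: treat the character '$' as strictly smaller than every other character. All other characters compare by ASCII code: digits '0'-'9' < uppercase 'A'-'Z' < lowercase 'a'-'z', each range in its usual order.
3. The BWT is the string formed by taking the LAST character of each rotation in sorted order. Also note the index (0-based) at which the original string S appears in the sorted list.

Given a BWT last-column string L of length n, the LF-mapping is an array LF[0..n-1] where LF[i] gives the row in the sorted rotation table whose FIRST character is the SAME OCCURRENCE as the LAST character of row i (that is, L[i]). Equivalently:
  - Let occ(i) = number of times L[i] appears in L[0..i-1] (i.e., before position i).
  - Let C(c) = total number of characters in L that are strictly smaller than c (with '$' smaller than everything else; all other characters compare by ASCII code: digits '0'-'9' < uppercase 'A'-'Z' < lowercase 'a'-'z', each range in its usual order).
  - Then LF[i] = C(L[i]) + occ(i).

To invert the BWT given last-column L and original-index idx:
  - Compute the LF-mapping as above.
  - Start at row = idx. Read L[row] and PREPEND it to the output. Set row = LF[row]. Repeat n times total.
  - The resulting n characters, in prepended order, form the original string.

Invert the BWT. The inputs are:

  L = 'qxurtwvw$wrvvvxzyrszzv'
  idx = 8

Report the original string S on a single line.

LF mapping: 1 16 7 2 6 13 8 14 0 15 3 9 10 11 17 19 18 4 5 20 21 12
Walk LF starting at row 8, prepending L[row]:
  step 1: row=8, L[8]='$', prepend. Next row=LF[8]=0
  step 2: row=0, L[0]='q', prepend. Next row=LF[0]=1
  step 3: row=1, L[1]='x', prepend. Next row=LF[1]=16
  step 4: row=16, L[16]='y', prepend. Next row=LF[16]=18
  step 5: row=18, L[18]='s', prepend. Next row=LF[18]=5
  step 6: row=5, L[5]='w', prepend. Next row=LF[5]=13
  step 7: row=13, L[13]='v', prepend. Next row=LF[13]=11
  step 8: row=11, L[11]='v', prepend. Next row=LF[11]=9
  step 9: row=9, L[9]='w', prepend. Next row=LF[9]=15
  step 10: row=15, L[15]='z', prepend. Next row=LF[15]=19
  step 11: row=19, L[19]='z', prepend. Next row=LF[19]=20
  step 12: row=20, L[20]='z', prepend. Next row=LF[20]=21
  step 13: row=21, L[21]='v', prepend. Next row=LF[21]=12
  step 14: row=12, L[12]='v', prepend. Next row=LF[12]=10
  step 15: row=10, L[10]='r', prepend. Next row=LF[10]=3
  step 16: row=3, L[3]='r', prepend. Next row=LF[3]=2
  step 17: row=2, L[2]='u', prepend. Next row=LF[2]=7
  step 18: row=7, L[7]='w', prepend. Next row=LF[7]=14
  step 19: row=14, L[14]='x', prepend. Next row=LF[14]=17
  step 20: row=17, L[17]='r', prepend. Next row=LF[17]=4
  step 21: row=4, L[4]='t', prepend. Next row=LF[4]=6
  step 22: row=6, L[6]='v', prepend. Next row=LF[6]=8
Reversed output: vtrxwurrvvzzzwvvwsyxq$

Answer: vtrxwurrvvzzzwvvwsyxq$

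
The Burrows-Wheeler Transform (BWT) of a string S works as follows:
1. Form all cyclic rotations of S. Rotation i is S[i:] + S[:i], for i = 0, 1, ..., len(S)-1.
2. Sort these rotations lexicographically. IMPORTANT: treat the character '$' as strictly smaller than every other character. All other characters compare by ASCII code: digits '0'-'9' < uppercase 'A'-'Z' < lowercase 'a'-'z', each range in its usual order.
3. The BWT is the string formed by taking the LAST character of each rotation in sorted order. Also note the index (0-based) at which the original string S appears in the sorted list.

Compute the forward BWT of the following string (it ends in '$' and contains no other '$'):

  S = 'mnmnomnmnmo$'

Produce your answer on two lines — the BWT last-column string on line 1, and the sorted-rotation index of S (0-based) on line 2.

Answer: oo$nnnmmmmmn
2

Derivation:
All 12 rotations (rotation i = S[i:]+S[:i]):
  rot[0] = mnmnomnmnmo$
  rot[1] = nmnomnmnmo$m
  rot[2] = mnomnmnmo$mn
  rot[3] = nomnmnmo$mnm
  rot[4] = omnmnmo$mnmn
  rot[5] = mnmnmo$mnmno
  rot[6] = nmnmo$mnmnom
  rot[7] = mnmo$mnmnomn
  rot[8] = nmo$mnmnomnm
  rot[9] = mo$mnmnomnmn
  rot[10] = o$mnmnomnmnm
  rot[11] = $mnmnomnmnmo
Sorted (with $ < everything):
  sorted[0] = $mnmnomnmnmo  (last char: 'o')
  sorted[1] = mnmnmo$mnmno  (last char: 'o')
  sorted[2] = mnmnomnmnmo$  (last char: '$')
  sorted[3] = mnmo$mnmnomn  (last char: 'n')
  sorted[4] = mnomnmnmo$mn  (last char: 'n')
  sorted[5] = mo$mnmnomnmn  (last char: 'n')
  sorted[6] = nmnmo$mnmnom  (last char: 'm')
  sorted[7] = nmnomnmnmo$m  (last char: 'm')
  sorted[8] = nmo$mnmnomnm  (last char: 'm')
  sorted[9] = nomnmnmo$mnm  (last char: 'm')
  sorted[10] = o$mnmnomnmnm  (last char: 'm')
  sorted[11] = omnmnmo$mnmn  (last char: 'n')
Last column: oo$nnnmmmmmn
Original string S is at sorted index 2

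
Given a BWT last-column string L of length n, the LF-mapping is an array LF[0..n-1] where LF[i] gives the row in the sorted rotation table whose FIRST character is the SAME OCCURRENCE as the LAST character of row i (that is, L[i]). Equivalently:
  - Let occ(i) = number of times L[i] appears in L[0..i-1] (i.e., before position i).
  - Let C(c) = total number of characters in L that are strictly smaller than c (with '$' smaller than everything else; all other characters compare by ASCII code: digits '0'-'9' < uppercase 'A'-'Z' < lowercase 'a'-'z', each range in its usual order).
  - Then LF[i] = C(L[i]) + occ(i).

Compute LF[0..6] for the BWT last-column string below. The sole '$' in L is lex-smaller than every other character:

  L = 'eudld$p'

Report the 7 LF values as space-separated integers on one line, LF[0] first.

Answer: 3 6 1 4 2 0 5

Derivation:
Char counts: '$':1, 'd':2, 'e':1, 'l':1, 'p':1, 'u':1
C (first-col start): C('$')=0, C('d')=1, C('e')=3, C('l')=4, C('p')=5, C('u')=6
L[0]='e': occ=0, LF[0]=C('e')+0=3+0=3
L[1]='u': occ=0, LF[1]=C('u')+0=6+0=6
L[2]='d': occ=0, LF[2]=C('d')+0=1+0=1
L[3]='l': occ=0, LF[3]=C('l')+0=4+0=4
L[4]='d': occ=1, LF[4]=C('d')+1=1+1=2
L[5]='$': occ=0, LF[5]=C('$')+0=0+0=0
L[6]='p': occ=0, LF[6]=C('p')+0=5+0=5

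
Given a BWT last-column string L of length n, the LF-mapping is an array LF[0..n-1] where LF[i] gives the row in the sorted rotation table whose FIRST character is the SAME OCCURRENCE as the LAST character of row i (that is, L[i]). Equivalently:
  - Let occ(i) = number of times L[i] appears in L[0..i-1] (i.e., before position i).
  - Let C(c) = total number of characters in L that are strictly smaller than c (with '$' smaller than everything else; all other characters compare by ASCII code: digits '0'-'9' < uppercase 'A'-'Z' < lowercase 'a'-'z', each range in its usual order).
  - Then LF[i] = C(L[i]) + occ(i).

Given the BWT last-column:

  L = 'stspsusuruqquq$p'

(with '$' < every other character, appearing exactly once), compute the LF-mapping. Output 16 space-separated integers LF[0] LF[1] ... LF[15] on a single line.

Answer: 7 11 8 1 9 12 10 13 6 14 3 4 15 5 0 2

Derivation:
Char counts: '$':1, 'p':2, 'q':3, 'r':1, 's':4, 't':1, 'u':4
C (first-col start): C('$')=0, C('p')=1, C('q')=3, C('r')=6, C('s')=7, C('t')=11, C('u')=12
L[0]='s': occ=0, LF[0]=C('s')+0=7+0=7
L[1]='t': occ=0, LF[1]=C('t')+0=11+0=11
L[2]='s': occ=1, LF[2]=C('s')+1=7+1=8
L[3]='p': occ=0, LF[3]=C('p')+0=1+0=1
L[4]='s': occ=2, LF[4]=C('s')+2=7+2=9
L[5]='u': occ=0, LF[5]=C('u')+0=12+0=12
L[6]='s': occ=3, LF[6]=C('s')+3=7+3=10
L[7]='u': occ=1, LF[7]=C('u')+1=12+1=13
L[8]='r': occ=0, LF[8]=C('r')+0=6+0=6
L[9]='u': occ=2, LF[9]=C('u')+2=12+2=14
L[10]='q': occ=0, LF[10]=C('q')+0=3+0=3
L[11]='q': occ=1, LF[11]=C('q')+1=3+1=4
L[12]='u': occ=3, LF[12]=C('u')+3=12+3=15
L[13]='q': occ=2, LF[13]=C('q')+2=3+2=5
L[14]='$': occ=0, LF[14]=C('$')+0=0+0=0
L[15]='p': occ=1, LF[15]=C('p')+1=1+1=2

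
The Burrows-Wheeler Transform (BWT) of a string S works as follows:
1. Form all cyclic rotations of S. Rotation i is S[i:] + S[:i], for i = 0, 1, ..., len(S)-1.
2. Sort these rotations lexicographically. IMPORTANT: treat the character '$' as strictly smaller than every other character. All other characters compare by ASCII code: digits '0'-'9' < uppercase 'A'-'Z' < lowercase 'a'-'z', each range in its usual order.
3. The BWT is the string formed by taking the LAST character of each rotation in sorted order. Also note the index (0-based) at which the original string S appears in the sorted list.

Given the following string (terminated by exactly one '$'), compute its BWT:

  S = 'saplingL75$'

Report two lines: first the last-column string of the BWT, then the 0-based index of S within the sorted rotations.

All 11 rotations (rotation i = S[i:]+S[:i]):
  rot[0] = saplingL75$
  rot[1] = aplingL75$s
  rot[2] = plingL75$sa
  rot[3] = lingL75$sap
  rot[4] = ingL75$sapl
  rot[5] = ngL75$sapli
  rot[6] = gL75$saplin
  rot[7] = L75$sapling
  rot[8] = 75$saplingL
  rot[9] = 5$saplingL7
  rot[10] = $saplingL75
Sorted (with $ < everything):
  sorted[0] = $saplingL75  (last char: '5')
  sorted[1] = 5$saplingL7  (last char: '7')
  sorted[2] = 75$saplingL  (last char: 'L')
  sorted[3] = L75$sapling  (last char: 'g')
  sorted[4] = aplingL75$s  (last char: 's')
  sorted[5] = gL75$saplin  (last char: 'n')
  sorted[6] = ingL75$sapl  (last char: 'l')
  sorted[7] = lingL75$sap  (last char: 'p')
  sorted[8] = ngL75$sapli  (last char: 'i')
  sorted[9] = plingL75$sa  (last char: 'a')
  sorted[10] = saplingL75$  (last char: '$')
Last column: 57Lgsnlpia$
Original string S is at sorted index 10

Answer: 57Lgsnlpia$
10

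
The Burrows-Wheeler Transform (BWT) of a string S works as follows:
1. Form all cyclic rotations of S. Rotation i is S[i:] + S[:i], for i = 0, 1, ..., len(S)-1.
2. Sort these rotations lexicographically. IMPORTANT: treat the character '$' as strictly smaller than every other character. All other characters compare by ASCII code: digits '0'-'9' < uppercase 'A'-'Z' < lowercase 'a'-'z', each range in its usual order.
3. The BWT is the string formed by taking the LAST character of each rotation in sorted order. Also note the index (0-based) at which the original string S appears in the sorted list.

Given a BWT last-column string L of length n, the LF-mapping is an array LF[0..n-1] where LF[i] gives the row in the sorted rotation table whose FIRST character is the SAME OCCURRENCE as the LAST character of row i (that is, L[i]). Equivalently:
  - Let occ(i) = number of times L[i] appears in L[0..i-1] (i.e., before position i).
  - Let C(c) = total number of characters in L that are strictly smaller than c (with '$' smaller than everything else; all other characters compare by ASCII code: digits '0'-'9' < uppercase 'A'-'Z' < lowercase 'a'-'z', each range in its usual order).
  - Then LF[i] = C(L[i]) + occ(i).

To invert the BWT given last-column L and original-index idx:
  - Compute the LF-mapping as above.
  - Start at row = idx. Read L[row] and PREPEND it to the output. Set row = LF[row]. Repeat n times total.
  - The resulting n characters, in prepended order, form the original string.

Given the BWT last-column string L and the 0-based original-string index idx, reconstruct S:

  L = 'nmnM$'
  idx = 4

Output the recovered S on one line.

Answer: nmMn$

Derivation:
LF mapping: 3 2 4 1 0
Walk LF starting at row 4, prepending L[row]:
  step 1: row=4, L[4]='$', prepend. Next row=LF[4]=0
  step 2: row=0, L[0]='n', prepend. Next row=LF[0]=3
  step 3: row=3, L[3]='M', prepend. Next row=LF[3]=1
  step 4: row=1, L[1]='m', prepend. Next row=LF[1]=2
  step 5: row=2, L[2]='n', prepend. Next row=LF[2]=4
Reversed output: nmMn$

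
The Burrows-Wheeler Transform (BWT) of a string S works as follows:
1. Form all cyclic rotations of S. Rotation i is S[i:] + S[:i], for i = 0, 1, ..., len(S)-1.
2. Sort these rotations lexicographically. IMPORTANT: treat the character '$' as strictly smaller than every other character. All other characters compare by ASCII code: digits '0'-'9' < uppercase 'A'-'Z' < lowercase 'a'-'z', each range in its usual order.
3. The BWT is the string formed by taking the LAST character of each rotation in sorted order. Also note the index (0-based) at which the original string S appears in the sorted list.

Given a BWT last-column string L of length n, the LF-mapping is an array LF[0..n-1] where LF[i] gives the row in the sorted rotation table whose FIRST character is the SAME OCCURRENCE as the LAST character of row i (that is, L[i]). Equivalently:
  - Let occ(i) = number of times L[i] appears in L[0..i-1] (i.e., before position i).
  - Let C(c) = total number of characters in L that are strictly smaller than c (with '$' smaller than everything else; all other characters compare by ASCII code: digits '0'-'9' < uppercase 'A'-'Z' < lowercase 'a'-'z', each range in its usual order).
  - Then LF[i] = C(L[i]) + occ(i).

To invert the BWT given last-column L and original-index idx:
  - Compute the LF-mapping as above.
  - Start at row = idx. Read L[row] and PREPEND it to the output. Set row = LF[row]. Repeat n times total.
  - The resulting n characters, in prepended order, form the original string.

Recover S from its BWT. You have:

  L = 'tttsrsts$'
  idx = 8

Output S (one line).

Answer: ttrstsst$

Derivation:
LF mapping: 5 6 7 2 1 3 8 4 0
Walk LF starting at row 8, prepending L[row]:
  step 1: row=8, L[8]='$', prepend. Next row=LF[8]=0
  step 2: row=0, L[0]='t', prepend. Next row=LF[0]=5
  step 3: row=5, L[5]='s', prepend. Next row=LF[5]=3
  step 4: row=3, L[3]='s', prepend. Next row=LF[3]=2
  step 5: row=2, L[2]='t', prepend. Next row=LF[2]=7
  step 6: row=7, L[7]='s', prepend. Next row=LF[7]=4
  step 7: row=4, L[4]='r', prepend. Next row=LF[4]=1
  step 8: row=1, L[1]='t', prepend. Next row=LF[1]=6
  step 9: row=6, L[6]='t', prepend. Next row=LF[6]=8
Reversed output: ttrstsst$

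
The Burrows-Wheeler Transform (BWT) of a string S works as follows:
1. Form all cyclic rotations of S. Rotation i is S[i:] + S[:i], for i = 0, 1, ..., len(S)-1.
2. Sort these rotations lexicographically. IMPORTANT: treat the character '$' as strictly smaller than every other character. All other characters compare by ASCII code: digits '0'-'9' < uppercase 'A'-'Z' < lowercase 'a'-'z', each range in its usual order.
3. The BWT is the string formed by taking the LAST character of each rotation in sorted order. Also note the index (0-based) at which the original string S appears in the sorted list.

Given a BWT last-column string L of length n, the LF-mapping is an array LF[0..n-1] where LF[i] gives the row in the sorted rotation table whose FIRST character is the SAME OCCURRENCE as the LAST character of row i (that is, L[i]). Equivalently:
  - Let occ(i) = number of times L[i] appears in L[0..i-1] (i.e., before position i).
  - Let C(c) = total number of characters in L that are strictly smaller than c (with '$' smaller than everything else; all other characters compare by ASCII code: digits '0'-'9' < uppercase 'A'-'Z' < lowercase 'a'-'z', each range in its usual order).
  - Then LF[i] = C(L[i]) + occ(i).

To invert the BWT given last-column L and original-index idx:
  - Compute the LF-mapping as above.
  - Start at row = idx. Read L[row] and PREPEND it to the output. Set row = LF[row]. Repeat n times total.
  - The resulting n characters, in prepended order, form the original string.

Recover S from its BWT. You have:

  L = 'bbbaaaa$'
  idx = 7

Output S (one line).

LF mapping: 5 6 7 1 2 3 4 0
Walk LF starting at row 7, prepending L[row]:
  step 1: row=7, L[7]='$', prepend. Next row=LF[7]=0
  step 2: row=0, L[0]='b', prepend. Next row=LF[0]=5
  step 3: row=5, L[5]='a', prepend. Next row=LF[5]=3
  step 4: row=3, L[3]='a', prepend. Next row=LF[3]=1
  step 5: row=1, L[1]='b', prepend. Next row=LF[1]=6
  step 6: row=6, L[6]='a', prepend. Next row=LF[6]=4
  step 7: row=4, L[4]='a', prepend. Next row=LF[4]=2
  step 8: row=2, L[2]='b', prepend. Next row=LF[2]=7
Reversed output: baabaab$

Answer: baabaab$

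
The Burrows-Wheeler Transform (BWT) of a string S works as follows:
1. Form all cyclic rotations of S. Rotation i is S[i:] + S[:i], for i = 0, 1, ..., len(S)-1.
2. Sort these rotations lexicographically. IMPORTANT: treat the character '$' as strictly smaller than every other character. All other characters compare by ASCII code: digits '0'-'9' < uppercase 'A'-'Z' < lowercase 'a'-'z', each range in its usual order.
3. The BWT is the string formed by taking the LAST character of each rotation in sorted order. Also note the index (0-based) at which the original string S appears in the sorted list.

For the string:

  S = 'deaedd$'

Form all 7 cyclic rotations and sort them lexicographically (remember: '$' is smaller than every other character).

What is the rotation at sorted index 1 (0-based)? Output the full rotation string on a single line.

All 7 rotations (rotation i = S[i:]+S[:i]):
  rot[0] = deaedd$
  rot[1] = eaedd$d
  rot[2] = aedd$de
  rot[3] = edd$dea
  rot[4] = dd$deae
  rot[5] = d$deaed
  rot[6] = $deaedd
Sorted (with $ < everything):
  sorted[0] = $deaedd
  sorted[1] = aedd$de
  sorted[2] = d$deaed
  sorted[3] = dd$deae
  sorted[4] = deaedd$
  sorted[5] = eaedd$d
  sorted[6] = edd$dea
sorted[1] = aedd$de

Answer: aedd$de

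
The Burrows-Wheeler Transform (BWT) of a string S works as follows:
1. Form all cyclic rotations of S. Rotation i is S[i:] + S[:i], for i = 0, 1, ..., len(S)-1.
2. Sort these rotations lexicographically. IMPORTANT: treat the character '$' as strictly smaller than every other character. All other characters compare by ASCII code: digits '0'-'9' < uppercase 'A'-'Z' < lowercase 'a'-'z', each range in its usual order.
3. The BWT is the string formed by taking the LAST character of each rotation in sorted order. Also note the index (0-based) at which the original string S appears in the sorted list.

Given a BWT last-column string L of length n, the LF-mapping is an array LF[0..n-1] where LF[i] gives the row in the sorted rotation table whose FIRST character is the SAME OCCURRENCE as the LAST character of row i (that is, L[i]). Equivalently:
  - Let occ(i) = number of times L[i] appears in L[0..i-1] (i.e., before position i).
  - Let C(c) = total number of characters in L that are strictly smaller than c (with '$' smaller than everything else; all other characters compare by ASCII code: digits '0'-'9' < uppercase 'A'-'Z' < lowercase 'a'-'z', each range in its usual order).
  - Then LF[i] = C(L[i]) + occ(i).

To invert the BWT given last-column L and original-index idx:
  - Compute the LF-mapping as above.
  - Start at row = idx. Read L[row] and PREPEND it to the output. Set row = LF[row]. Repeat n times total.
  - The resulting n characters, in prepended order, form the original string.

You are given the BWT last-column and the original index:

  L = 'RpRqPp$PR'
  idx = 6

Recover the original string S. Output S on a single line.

LF mapping: 3 6 4 8 1 7 0 2 5
Walk LF starting at row 6, prepending L[row]:
  step 1: row=6, L[6]='$', prepend. Next row=LF[6]=0
  step 2: row=0, L[0]='R', prepend. Next row=LF[0]=3
  step 3: row=3, L[3]='q', prepend. Next row=LF[3]=8
  step 4: row=8, L[8]='R', prepend. Next row=LF[8]=5
  step 5: row=5, L[5]='p', prepend. Next row=LF[5]=7
  step 6: row=7, L[7]='P', prepend. Next row=LF[7]=2
  step 7: row=2, L[2]='R', prepend. Next row=LF[2]=4
  step 8: row=4, L[4]='P', prepend. Next row=LF[4]=1
  step 9: row=1, L[1]='p', prepend. Next row=LF[1]=6
Reversed output: pPRPpRqR$

Answer: pPRPpRqR$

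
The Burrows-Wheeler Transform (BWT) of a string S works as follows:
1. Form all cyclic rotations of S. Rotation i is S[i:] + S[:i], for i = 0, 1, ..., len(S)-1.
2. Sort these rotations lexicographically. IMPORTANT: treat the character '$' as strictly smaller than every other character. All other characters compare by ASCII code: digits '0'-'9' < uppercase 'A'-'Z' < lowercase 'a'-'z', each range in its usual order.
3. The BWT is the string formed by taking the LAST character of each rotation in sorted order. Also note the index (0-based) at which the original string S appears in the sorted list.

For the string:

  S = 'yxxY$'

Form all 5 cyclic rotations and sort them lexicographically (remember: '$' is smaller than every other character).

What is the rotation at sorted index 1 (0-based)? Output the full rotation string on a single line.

All 5 rotations (rotation i = S[i:]+S[:i]):
  rot[0] = yxxY$
  rot[1] = xxY$y
  rot[2] = xY$yx
  rot[3] = Y$yxx
  rot[4] = $yxxY
Sorted (with $ < everything):
  sorted[0] = $yxxY
  sorted[1] = Y$yxx
  sorted[2] = xY$yx
  sorted[3] = xxY$y
  sorted[4] = yxxY$
sorted[1] = Y$yxx

Answer: Y$yxx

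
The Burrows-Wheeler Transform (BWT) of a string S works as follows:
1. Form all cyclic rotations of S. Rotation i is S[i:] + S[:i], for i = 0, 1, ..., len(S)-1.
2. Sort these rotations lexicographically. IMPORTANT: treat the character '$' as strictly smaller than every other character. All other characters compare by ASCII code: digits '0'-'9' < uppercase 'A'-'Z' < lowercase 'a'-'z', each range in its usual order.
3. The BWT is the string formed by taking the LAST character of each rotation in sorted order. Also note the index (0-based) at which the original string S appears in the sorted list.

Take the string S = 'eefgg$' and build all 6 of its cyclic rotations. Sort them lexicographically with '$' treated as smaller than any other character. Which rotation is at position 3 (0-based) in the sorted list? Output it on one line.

All 6 rotations (rotation i = S[i:]+S[:i]):
  rot[0] = eefgg$
  rot[1] = efgg$e
  rot[2] = fgg$ee
  rot[3] = gg$eef
  rot[4] = g$eefg
  rot[5] = $eefgg
Sorted (with $ < everything):
  sorted[0] = $eefgg
  sorted[1] = eefgg$
  sorted[2] = efgg$e
  sorted[3] = fgg$ee
  sorted[4] = g$eefg
  sorted[5] = gg$eef
sorted[3] = fgg$ee

Answer: fgg$ee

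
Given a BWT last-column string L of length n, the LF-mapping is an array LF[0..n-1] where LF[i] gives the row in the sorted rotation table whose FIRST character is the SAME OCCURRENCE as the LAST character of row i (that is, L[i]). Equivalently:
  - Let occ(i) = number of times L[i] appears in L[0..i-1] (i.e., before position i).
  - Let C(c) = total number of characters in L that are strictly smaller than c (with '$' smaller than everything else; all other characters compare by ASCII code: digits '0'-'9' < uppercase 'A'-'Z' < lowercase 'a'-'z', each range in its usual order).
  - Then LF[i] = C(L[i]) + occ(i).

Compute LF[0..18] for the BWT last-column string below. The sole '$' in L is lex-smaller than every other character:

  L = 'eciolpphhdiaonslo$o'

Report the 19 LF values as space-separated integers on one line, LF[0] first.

Answer: 4 2 7 12 9 16 17 5 6 3 8 1 13 11 18 10 14 0 15

Derivation:
Char counts: '$':1, 'a':1, 'c':1, 'd':1, 'e':1, 'h':2, 'i':2, 'l':2, 'n':1, 'o':4, 'p':2, 's':1
C (first-col start): C('$')=0, C('a')=1, C('c')=2, C('d')=3, C('e')=4, C('h')=5, C('i')=7, C('l')=9, C('n')=11, C('o')=12, C('p')=16, C('s')=18
L[0]='e': occ=0, LF[0]=C('e')+0=4+0=4
L[1]='c': occ=0, LF[1]=C('c')+0=2+0=2
L[2]='i': occ=0, LF[2]=C('i')+0=7+0=7
L[3]='o': occ=0, LF[3]=C('o')+0=12+0=12
L[4]='l': occ=0, LF[4]=C('l')+0=9+0=9
L[5]='p': occ=0, LF[5]=C('p')+0=16+0=16
L[6]='p': occ=1, LF[6]=C('p')+1=16+1=17
L[7]='h': occ=0, LF[7]=C('h')+0=5+0=5
L[8]='h': occ=1, LF[8]=C('h')+1=5+1=6
L[9]='d': occ=0, LF[9]=C('d')+0=3+0=3
L[10]='i': occ=1, LF[10]=C('i')+1=7+1=8
L[11]='a': occ=0, LF[11]=C('a')+0=1+0=1
L[12]='o': occ=1, LF[12]=C('o')+1=12+1=13
L[13]='n': occ=0, LF[13]=C('n')+0=11+0=11
L[14]='s': occ=0, LF[14]=C('s')+0=18+0=18
L[15]='l': occ=1, LF[15]=C('l')+1=9+1=10
L[16]='o': occ=2, LF[16]=C('o')+2=12+2=14
L[17]='$': occ=0, LF[17]=C('$')+0=0+0=0
L[18]='o': occ=3, LF[18]=C('o')+3=12+3=15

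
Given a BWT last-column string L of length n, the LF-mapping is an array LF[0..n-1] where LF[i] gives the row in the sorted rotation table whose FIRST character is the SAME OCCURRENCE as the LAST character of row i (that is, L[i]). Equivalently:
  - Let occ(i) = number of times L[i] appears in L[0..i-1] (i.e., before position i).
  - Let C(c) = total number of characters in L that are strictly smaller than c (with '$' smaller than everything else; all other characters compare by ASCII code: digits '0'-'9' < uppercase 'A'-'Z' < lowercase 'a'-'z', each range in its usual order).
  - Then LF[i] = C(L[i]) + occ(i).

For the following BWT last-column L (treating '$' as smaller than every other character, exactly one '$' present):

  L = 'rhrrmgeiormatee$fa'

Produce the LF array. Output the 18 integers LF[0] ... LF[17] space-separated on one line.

Char counts: '$':1, 'a':2, 'e':3, 'f':1, 'g':1, 'h':1, 'i':1, 'm':2, 'o':1, 'r':4, 't':1
C (first-col start): C('$')=0, C('a')=1, C('e')=3, C('f')=6, C('g')=7, C('h')=8, C('i')=9, C('m')=10, C('o')=12, C('r')=13, C('t')=17
L[0]='r': occ=0, LF[0]=C('r')+0=13+0=13
L[1]='h': occ=0, LF[1]=C('h')+0=8+0=8
L[2]='r': occ=1, LF[2]=C('r')+1=13+1=14
L[3]='r': occ=2, LF[3]=C('r')+2=13+2=15
L[4]='m': occ=0, LF[4]=C('m')+0=10+0=10
L[5]='g': occ=0, LF[5]=C('g')+0=7+0=7
L[6]='e': occ=0, LF[6]=C('e')+0=3+0=3
L[7]='i': occ=0, LF[7]=C('i')+0=9+0=9
L[8]='o': occ=0, LF[8]=C('o')+0=12+0=12
L[9]='r': occ=3, LF[9]=C('r')+3=13+3=16
L[10]='m': occ=1, LF[10]=C('m')+1=10+1=11
L[11]='a': occ=0, LF[11]=C('a')+0=1+0=1
L[12]='t': occ=0, LF[12]=C('t')+0=17+0=17
L[13]='e': occ=1, LF[13]=C('e')+1=3+1=4
L[14]='e': occ=2, LF[14]=C('e')+2=3+2=5
L[15]='$': occ=0, LF[15]=C('$')+0=0+0=0
L[16]='f': occ=0, LF[16]=C('f')+0=6+0=6
L[17]='a': occ=1, LF[17]=C('a')+1=1+1=2

Answer: 13 8 14 15 10 7 3 9 12 16 11 1 17 4 5 0 6 2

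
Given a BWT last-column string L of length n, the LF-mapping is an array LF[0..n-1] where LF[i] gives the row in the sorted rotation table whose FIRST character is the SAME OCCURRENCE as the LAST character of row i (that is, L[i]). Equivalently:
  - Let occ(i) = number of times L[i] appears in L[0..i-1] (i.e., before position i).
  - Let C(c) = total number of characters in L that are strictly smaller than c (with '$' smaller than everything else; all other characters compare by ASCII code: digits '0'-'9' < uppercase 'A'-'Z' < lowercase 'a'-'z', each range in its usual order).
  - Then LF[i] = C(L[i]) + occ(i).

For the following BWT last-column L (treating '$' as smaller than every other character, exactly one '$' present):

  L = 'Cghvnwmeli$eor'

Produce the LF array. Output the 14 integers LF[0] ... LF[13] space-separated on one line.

Answer: 1 4 5 12 9 13 8 2 7 6 0 3 10 11

Derivation:
Char counts: '$':1, 'C':1, 'e':2, 'g':1, 'h':1, 'i':1, 'l':1, 'm':1, 'n':1, 'o':1, 'r':1, 'v':1, 'w':1
C (first-col start): C('$')=0, C('C')=1, C('e')=2, C('g')=4, C('h')=5, C('i')=6, C('l')=7, C('m')=8, C('n')=9, C('o')=10, C('r')=11, C('v')=12, C('w')=13
L[0]='C': occ=0, LF[0]=C('C')+0=1+0=1
L[1]='g': occ=0, LF[1]=C('g')+0=4+0=4
L[2]='h': occ=0, LF[2]=C('h')+0=5+0=5
L[3]='v': occ=0, LF[3]=C('v')+0=12+0=12
L[4]='n': occ=0, LF[4]=C('n')+0=9+0=9
L[5]='w': occ=0, LF[5]=C('w')+0=13+0=13
L[6]='m': occ=0, LF[6]=C('m')+0=8+0=8
L[7]='e': occ=0, LF[7]=C('e')+0=2+0=2
L[8]='l': occ=0, LF[8]=C('l')+0=7+0=7
L[9]='i': occ=0, LF[9]=C('i')+0=6+0=6
L[10]='$': occ=0, LF[10]=C('$')+0=0+0=0
L[11]='e': occ=1, LF[11]=C('e')+1=2+1=3
L[12]='o': occ=0, LF[12]=C('o')+0=10+0=10
L[13]='r': occ=0, LF[13]=C('r')+0=11+0=11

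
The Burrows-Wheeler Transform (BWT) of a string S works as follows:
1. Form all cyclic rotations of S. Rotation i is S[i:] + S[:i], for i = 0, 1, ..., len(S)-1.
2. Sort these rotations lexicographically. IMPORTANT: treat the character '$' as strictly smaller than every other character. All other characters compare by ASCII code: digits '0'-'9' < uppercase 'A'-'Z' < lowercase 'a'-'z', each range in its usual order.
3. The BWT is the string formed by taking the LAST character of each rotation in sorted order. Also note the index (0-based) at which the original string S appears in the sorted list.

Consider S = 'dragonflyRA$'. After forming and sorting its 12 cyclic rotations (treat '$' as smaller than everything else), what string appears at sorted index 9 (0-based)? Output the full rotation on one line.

All 12 rotations (rotation i = S[i:]+S[:i]):
  rot[0] = dragonflyRA$
  rot[1] = ragonflyRA$d
  rot[2] = agonflyRA$dr
  rot[3] = gonflyRA$dra
  rot[4] = onflyRA$drag
  rot[5] = nflyRA$drago
  rot[6] = flyRA$dragon
  rot[7] = lyRA$dragonf
  rot[8] = yRA$dragonfl
  rot[9] = RA$dragonfly
  rot[10] = A$dragonflyR
  rot[11] = $dragonflyRA
Sorted (with $ < everything):
  sorted[0] = $dragonflyRA
  sorted[1] = A$dragonflyR
  sorted[2] = RA$dragonfly
  sorted[3] = agonflyRA$dr
  sorted[4] = dragonflyRA$
  sorted[5] = flyRA$dragon
  sorted[6] = gonflyRA$dra
  sorted[7] = lyRA$dragonf
  sorted[8] = nflyRA$drago
  sorted[9] = onflyRA$drag
  sorted[10] = ragonflyRA$d
  sorted[11] = yRA$dragonfl
sorted[9] = onflyRA$drag

Answer: onflyRA$drag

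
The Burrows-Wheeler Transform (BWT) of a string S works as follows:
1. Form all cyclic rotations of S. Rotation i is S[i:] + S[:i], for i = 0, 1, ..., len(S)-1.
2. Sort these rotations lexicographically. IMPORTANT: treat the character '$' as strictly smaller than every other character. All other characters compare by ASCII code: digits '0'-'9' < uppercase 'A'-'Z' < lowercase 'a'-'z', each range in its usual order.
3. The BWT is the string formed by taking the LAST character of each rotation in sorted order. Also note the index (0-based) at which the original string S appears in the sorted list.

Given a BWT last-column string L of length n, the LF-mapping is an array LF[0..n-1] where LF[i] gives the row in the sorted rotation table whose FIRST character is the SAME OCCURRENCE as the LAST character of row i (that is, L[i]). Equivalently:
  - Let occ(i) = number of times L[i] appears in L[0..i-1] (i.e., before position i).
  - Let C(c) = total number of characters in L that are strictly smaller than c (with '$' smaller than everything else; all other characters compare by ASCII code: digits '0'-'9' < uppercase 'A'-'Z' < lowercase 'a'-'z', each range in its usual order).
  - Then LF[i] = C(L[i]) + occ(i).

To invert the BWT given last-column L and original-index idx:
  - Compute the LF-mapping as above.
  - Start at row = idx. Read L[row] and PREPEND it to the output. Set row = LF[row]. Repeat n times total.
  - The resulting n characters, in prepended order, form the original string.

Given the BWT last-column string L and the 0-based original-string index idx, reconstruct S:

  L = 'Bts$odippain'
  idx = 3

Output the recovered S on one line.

LF mapping: 1 11 10 0 7 3 4 8 9 2 5 6
Walk LF starting at row 3, prepending L[row]:
  step 1: row=3, L[3]='$', prepend. Next row=LF[3]=0
  step 2: row=0, L[0]='B', prepend. Next row=LF[0]=1
  step 3: row=1, L[1]='t', prepend. Next row=LF[1]=11
  step 4: row=11, L[11]='n', prepend. Next row=LF[11]=6
  step 5: row=6, L[6]='i', prepend. Next row=LF[6]=4
  step 6: row=4, L[4]='o', prepend. Next row=LF[4]=7
  step 7: row=7, L[7]='p', prepend. Next row=LF[7]=8
  step 8: row=8, L[8]='p', prepend. Next row=LF[8]=9
  step 9: row=9, L[9]='a', prepend. Next row=LF[9]=2
  step 10: row=2, L[2]='s', prepend. Next row=LF[2]=10
  step 11: row=10, L[10]='i', prepend. Next row=LF[10]=5
  step 12: row=5, L[5]='d', prepend. Next row=LF[5]=3
Reversed output: disappointB$

Answer: disappointB$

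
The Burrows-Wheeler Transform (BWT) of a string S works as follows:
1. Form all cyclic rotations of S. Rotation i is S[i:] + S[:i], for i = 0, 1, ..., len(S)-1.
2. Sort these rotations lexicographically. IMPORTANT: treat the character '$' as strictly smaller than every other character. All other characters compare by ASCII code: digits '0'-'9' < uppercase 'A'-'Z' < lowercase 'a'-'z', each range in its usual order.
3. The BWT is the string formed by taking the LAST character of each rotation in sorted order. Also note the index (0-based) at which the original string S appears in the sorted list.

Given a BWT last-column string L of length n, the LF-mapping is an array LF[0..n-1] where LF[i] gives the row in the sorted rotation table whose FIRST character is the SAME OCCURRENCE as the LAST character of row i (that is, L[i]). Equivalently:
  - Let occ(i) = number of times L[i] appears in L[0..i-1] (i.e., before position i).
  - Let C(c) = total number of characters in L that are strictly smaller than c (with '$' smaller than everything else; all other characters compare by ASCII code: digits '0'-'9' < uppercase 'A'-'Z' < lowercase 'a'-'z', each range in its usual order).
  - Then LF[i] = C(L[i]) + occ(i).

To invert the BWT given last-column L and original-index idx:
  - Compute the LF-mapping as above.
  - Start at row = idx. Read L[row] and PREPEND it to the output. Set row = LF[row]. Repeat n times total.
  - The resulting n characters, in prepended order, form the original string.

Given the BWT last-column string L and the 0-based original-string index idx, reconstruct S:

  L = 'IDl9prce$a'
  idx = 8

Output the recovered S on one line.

Answer: parcelD9I$

Derivation:
LF mapping: 3 2 7 1 8 9 5 6 0 4
Walk LF starting at row 8, prepending L[row]:
  step 1: row=8, L[8]='$', prepend. Next row=LF[8]=0
  step 2: row=0, L[0]='I', prepend. Next row=LF[0]=3
  step 3: row=3, L[3]='9', prepend. Next row=LF[3]=1
  step 4: row=1, L[1]='D', prepend. Next row=LF[1]=2
  step 5: row=2, L[2]='l', prepend. Next row=LF[2]=7
  step 6: row=7, L[7]='e', prepend. Next row=LF[7]=6
  step 7: row=6, L[6]='c', prepend. Next row=LF[6]=5
  step 8: row=5, L[5]='r', prepend. Next row=LF[5]=9
  step 9: row=9, L[9]='a', prepend. Next row=LF[9]=4
  step 10: row=4, L[4]='p', prepend. Next row=LF[4]=8
Reversed output: parcelD9I$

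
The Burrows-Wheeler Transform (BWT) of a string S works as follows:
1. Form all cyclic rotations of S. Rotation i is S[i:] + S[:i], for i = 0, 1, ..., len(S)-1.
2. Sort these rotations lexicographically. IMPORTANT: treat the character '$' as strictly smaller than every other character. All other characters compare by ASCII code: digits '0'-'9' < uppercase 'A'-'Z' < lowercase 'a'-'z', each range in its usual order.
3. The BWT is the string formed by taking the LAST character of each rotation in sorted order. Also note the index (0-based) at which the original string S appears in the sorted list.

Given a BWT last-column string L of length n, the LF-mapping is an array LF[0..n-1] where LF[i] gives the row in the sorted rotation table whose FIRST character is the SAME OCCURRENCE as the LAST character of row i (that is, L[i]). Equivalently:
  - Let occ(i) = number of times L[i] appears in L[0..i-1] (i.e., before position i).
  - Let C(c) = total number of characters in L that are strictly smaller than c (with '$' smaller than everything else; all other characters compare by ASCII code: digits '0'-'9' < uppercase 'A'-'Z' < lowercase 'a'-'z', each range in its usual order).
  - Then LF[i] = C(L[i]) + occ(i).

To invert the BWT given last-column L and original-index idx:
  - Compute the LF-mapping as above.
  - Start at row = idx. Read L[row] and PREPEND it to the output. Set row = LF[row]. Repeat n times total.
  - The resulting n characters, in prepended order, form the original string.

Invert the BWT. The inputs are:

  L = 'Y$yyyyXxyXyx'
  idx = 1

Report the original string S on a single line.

Answer: XyXyxyyyxyY$

Derivation:
LF mapping: 3 0 6 7 8 9 1 4 10 2 11 5
Walk LF starting at row 1, prepending L[row]:
  step 1: row=1, L[1]='$', prepend. Next row=LF[1]=0
  step 2: row=0, L[0]='Y', prepend. Next row=LF[0]=3
  step 3: row=3, L[3]='y', prepend. Next row=LF[3]=7
  step 4: row=7, L[7]='x', prepend. Next row=LF[7]=4
  step 5: row=4, L[4]='y', prepend. Next row=LF[4]=8
  step 6: row=8, L[8]='y', prepend. Next row=LF[8]=10
  step 7: row=10, L[10]='y', prepend. Next row=LF[10]=11
  step 8: row=11, L[11]='x', prepend. Next row=LF[11]=5
  step 9: row=5, L[5]='y', prepend. Next row=LF[5]=9
  step 10: row=9, L[9]='X', prepend. Next row=LF[9]=2
  step 11: row=2, L[2]='y', prepend. Next row=LF[2]=6
  step 12: row=6, L[6]='X', prepend. Next row=LF[6]=1
Reversed output: XyXyxyyyxyY$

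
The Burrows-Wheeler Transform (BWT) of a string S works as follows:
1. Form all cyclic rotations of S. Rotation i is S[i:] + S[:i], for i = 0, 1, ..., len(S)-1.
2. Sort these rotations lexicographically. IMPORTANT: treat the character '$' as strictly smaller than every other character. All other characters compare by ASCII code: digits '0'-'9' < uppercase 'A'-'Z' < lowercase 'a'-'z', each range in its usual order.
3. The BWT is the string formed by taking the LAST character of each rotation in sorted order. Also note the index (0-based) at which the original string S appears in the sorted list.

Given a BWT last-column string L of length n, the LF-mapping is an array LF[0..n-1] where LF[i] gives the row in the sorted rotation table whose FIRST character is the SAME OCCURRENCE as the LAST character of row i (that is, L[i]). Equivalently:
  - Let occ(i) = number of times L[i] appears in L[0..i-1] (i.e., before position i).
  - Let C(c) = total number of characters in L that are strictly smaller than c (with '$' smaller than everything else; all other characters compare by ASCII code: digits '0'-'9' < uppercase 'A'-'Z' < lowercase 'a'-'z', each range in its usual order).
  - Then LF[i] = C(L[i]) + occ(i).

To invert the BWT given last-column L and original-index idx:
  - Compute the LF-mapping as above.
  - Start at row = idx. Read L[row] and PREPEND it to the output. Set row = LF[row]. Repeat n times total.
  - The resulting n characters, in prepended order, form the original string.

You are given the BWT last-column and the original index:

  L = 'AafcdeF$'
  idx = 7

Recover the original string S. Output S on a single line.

Answer: fFedcaA$

Derivation:
LF mapping: 1 3 7 4 5 6 2 0
Walk LF starting at row 7, prepending L[row]:
  step 1: row=7, L[7]='$', prepend. Next row=LF[7]=0
  step 2: row=0, L[0]='A', prepend. Next row=LF[0]=1
  step 3: row=1, L[1]='a', prepend. Next row=LF[1]=3
  step 4: row=3, L[3]='c', prepend. Next row=LF[3]=4
  step 5: row=4, L[4]='d', prepend. Next row=LF[4]=5
  step 6: row=5, L[5]='e', prepend. Next row=LF[5]=6
  step 7: row=6, L[6]='F', prepend. Next row=LF[6]=2
  step 8: row=2, L[2]='f', prepend. Next row=LF[2]=7
Reversed output: fFedcaA$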